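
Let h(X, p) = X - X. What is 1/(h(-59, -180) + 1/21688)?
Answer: 21688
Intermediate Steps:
h(X, p) = 0
1/(h(-59, -180) + 1/21688) = 1/(0 + 1/21688) = 1/(1/21688) = 21688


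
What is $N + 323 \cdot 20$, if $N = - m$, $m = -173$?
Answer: $6633$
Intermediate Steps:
$N = 173$ ($N = \left(-1\right) \left(-173\right) = 173$)
$N + 323 \cdot 20 = 173 + 323 \cdot 20 = 173 + 6460 = 6633$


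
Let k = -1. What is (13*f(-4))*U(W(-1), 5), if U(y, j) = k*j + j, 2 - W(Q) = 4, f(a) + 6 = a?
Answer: 0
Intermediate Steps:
f(a) = -6 + a
W(Q) = -2 (W(Q) = 2 - 1*4 = 2 - 4 = -2)
U(y, j) = 0 (U(y, j) = -j + j = 0)
(13*f(-4))*U(W(-1), 5) = (13*(-6 - 4))*0 = (13*(-10))*0 = -130*0 = 0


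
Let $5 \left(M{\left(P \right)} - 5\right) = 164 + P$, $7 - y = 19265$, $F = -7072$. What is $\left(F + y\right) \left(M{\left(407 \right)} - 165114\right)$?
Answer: $4344313084$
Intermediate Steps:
$y = -19258$ ($y = 7 - 19265 = -19258$)
$M{\left(P \right)} = \frac{189}{5} + \frac{P}{5}$ ($M{\left(P \right)} = 5 + \frac{164 + P}{5} = 5 + \left(\frac{164}{5} + \frac{P}{5}\right) = \frac{189}{5} + \frac{P}{5}$)
$\left(F + y\right) \left(M{\left(407 \right)} - 165114\right) = \left(-7072 - 19258\right) \left(\left(\frac{189}{5} + \frac{1}{5} \cdot 407\right) - 165114\right) = - 26330 \left(\left(\frac{189}{5} + \frac{407}{5}\right) - 165114\right) = - 26330 \left(\frac{596}{5} - 165114\right) = \left(-26330\right) \left(- \frac{824974}{5}\right) = 4344313084$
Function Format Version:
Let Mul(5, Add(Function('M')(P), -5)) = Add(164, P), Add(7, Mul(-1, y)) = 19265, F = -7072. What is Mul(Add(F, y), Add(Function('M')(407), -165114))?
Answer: 4344313084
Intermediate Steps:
y = -19258 (y = Add(7, Mul(-1, 19265)) = Add(7, -19265) = -19258)
Function('M')(P) = Add(Rational(189, 5), Mul(Rational(1, 5), P)) (Function('M')(P) = Add(5, Mul(Rational(1, 5), Add(164, P))) = Add(5, Add(Rational(164, 5), Mul(Rational(1, 5), P))) = Add(Rational(189, 5), Mul(Rational(1, 5), P)))
Mul(Add(F, y), Add(Function('M')(407), -165114)) = Mul(Add(-7072, -19258), Add(Add(Rational(189, 5), Mul(Rational(1, 5), 407)), -165114)) = Mul(-26330, Add(Add(Rational(189, 5), Rational(407, 5)), -165114)) = Mul(-26330, Add(Rational(596, 5), -165114)) = Mul(-26330, Rational(-824974, 5)) = 4344313084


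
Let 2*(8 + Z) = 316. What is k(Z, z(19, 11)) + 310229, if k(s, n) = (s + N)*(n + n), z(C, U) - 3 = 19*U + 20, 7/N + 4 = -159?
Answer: 61908879/163 ≈ 3.7981e+5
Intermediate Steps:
N = -7/163 (N = 7/(-4 - 159) = 7/(-163) = 7*(-1/163) = -7/163 ≈ -0.042945)
z(C, U) = 23 + 19*U (z(C, U) = 3 + (19*U + 20) = 3 + (20 + 19*U) = 23 + 19*U)
Z = 150 (Z = -8 + (1/2)*316 = -8 + 158 = 150)
k(s, n) = 2*n*(-7/163 + s) (k(s, n) = (s - 7/163)*(n + n) = (-7/163 + s)*(2*n) = 2*n*(-7/163 + s))
k(Z, z(19, 11)) + 310229 = 2*(23 + 19*11)*(-7 + 163*150)/163 + 310229 = 2*(23 + 209)*(-7 + 24450)/163 + 310229 = (2/163)*232*24443 + 310229 = 11341552/163 + 310229 = 61908879/163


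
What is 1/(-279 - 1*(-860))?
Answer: 1/581 ≈ 0.0017212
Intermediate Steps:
1/(-279 - 1*(-860)) = 1/(-279 + 860) = 1/581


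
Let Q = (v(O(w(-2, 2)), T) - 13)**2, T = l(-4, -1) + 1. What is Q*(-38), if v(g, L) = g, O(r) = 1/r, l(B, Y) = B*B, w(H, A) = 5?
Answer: -155648/25 ≈ -6225.9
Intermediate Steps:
l(B, Y) = B**2
O(r) = 1/r
T = 17 (T = (-4)**2 + 1 = 16 + 1 = 17)
Q = 4096/25 (Q = (1/5 - 13)**2 = (-64/5)**2 = 4096/25 ≈ 163.84)
Q*(-38) = (4096/25)*(-38) = -155648/25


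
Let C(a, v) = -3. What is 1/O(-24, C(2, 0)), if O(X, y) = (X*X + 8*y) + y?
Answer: 1/549 ≈ 0.0018215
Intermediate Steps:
O(X, y) = X² + 9*y (O(X, y) = (X² + 8*y) + y = X² + 9*y)
1/O(-24, C(2, 0)) = 1/((-24)² + 9*(-3)) = 1/(576 - 27) = 1/549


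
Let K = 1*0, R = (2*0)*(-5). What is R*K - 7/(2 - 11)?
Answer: 7/9 ≈ 0.77778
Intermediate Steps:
R = 0 (R = 0*(-5) = 0)
K = 0
R*K - 7/(2 - 11) = 0*0 - 7/(2 - 11) = 0 - 7/(-9) = 0 - 7*(-1/9) = 0 + 7/9 = 7/9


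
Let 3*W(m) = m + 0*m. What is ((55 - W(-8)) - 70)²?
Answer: 1369/9 ≈ 152.11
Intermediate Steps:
W(m) = m/3 (W(m) = (m + 0*m)/3 = (m + 0)/3 = m/3)
((55 - W(-8)) - 70)² = ((55 - (-8)/3) - 70)² = ((55 - 1*(-8/3)) - 70)² = ((55 + 8/3) - 70)² = (173/3 - 70)² = (-37/3)² = 1369/9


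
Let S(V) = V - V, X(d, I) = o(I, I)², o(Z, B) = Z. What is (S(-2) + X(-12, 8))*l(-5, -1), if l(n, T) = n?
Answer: -320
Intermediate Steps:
X(d, I) = I²
S(V) = 0
(S(-2) + X(-12, 8))*l(-5, -1) = (0 + 8²)*(-5) = (0 + 64)*(-5) = 64*(-5) = -320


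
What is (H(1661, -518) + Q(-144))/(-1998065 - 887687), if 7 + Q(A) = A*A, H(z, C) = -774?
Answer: -19955/2885752 ≈ -0.0069150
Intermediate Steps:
Q(A) = -7 + A² (Q(A) = -7 + A*A = -7 + A²)
(H(1661, -518) + Q(-144))/(-1998065 - 887687) = (-774 + (-7 + (-144)²))/(-1998065 - 887687) = (-774 + (-7 + 20736))/(-2885752) = (-774 + 20729)*(-1/2885752) = 19955*(-1/2885752) = -19955/2885752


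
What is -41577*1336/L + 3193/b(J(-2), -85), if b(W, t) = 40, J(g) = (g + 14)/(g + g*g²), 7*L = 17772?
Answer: -1291364847/59240 ≈ -21799.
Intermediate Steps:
L = 17772/7 (L = (⅐)*17772 = 17772/7 ≈ 2538.9)
J(g) = (14 + g)/(g + g³)
-41577*1336/L + 3193/b(J(-2), -85) = -41577/((17772/7)/1336) + 3193/40 = -41577/((17772/7)*(1/1336)) + 3193*(1/40) = -41577/4443/2338 + 3193/40 = -41577*2338/4443 + 3193/40 = -32402342/1481 + 3193/40 = -1291364847/59240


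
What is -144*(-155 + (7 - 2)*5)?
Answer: 18720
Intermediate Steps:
-144*(-155 + (7 - 2)*5) = -144*(-155 + 5*5) = -144*(-155 + 25) = -144*(-130) = 18720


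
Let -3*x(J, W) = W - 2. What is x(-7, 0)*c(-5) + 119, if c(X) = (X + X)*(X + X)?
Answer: 557/3 ≈ 185.67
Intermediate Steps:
c(X) = 4*X² (c(X) = (2*X)*(2*X) = 4*X²)
x(J, W) = ⅔ - W/3 (x(J, W) = -(W - 2)/3 = -(-2 + W)/3 = ⅔ - W/3)
x(-7, 0)*c(-5) + 119 = (⅔ - ⅓*0)*(4*(-5)²) + 119 = (⅔ + 0)*(4*25) + 119 = (⅔)*100 + 119 = 200/3 + 119 = 557/3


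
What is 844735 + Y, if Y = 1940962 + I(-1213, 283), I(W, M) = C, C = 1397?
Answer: 2787094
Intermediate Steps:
I(W, M) = 1397
Y = 1942359 (Y = 1940962 + 1397 = 1942359)
844735 + Y = 844735 + 1942359 = 2787094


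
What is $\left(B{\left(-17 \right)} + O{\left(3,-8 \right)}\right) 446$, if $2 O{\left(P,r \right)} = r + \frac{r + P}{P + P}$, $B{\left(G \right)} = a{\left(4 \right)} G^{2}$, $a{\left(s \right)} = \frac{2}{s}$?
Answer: $\frac{374863}{6} \approx 62477.0$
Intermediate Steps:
$B{\left(G \right)} = \frac{G^{2}}{2}$ ($B{\left(G \right)} = \frac{2}{4} G^{2} = 2 \cdot \frac{1}{4} G^{2} = \frac{G^{2}}{2}$)
$O{\left(P,r \right)} = \frac{r}{2} + \frac{P + r}{4 P}$ ($O{\left(P,r \right)} = \frac{r + \frac{r + P}{P + P}}{2} = \frac{r + \frac{P + r}{2 P}}{2} = \frac{r}{2} + \frac{P + r}{4 P}$)
$\left(B{\left(-17 \right)} + O{\left(3,-8 \right)}\right) 446 = \left(\frac{\left(-17\right)^{2}}{2} + \frac{-8 + 3 \left(1 + 2 \left(-8\right)\right)}{4 \cdot 3}\right) 446 = \left(\frac{1}{2} \cdot 289 + \frac{1}{4} \cdot \frac{1}{3} \left(-8 + 3 \left(1 - 16\right)\right)\right) 446 = \left(\frac{289}{2} + \frac{1}{4} \cdot \frac{1}{3} \left(-8 + 3 \left(-15\right)\right)\right) 446 = \left(\frac{289}{2} + \frac{1}{4} \cdot \frac{1}{3} \left(-8 - 45\right)\right) 446 = \left(\frac{289}{2} + \frac{1}{4} \cdot \frac{1}{3} \left(-53\right)\right) 446 = \left(\frac{289}{2} - \frac{53}{12}\right) 446 = \frac{1681}{12} \cdot 446 = \frac{374863}{6}$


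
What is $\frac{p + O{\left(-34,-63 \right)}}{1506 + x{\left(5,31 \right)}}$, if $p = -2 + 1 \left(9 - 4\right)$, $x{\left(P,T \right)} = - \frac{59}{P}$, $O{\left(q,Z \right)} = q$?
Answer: $- \frac{5}{241} \approx -0.020747$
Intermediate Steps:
$p = 3$ ($p = -2 + 1 \left(9 - 4\right) = -2 + 1 \cdot 5 = -2 + 5 = 3$)
$\frac{p + O{\left(-34,-63 \right)}}{1506 + x{\left(5,31 \right)}} = \frac{3 - 34}{1506 - \frac{59}{5}} = - \frac{31}{1506 - \frac{59}{5}} = - \frac{31}{\frac{7471}{5}} = \left(-31\right) \frac{5}{7471} = - \frac{5}{241}$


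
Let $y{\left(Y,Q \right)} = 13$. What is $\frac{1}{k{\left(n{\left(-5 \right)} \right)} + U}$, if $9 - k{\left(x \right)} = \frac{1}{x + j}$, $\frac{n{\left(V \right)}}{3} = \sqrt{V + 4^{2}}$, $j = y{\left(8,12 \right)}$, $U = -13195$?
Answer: $- \frac{923033}{12171284557} - \frac{3 \sqrt{11}}{12171284557} \approx -7.5838 \cdot 10^{-5}$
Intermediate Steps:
$j = 13$
$n{\left(V \right)} = 3 \sqrt{16 + V}$ ($n{\left(V \right)} = 3 \sqrt{V + 4^{2}} = 3 \sqrt{V + 16} = 3 \sqrt{16 + V}$)
$k{\left(x \right)} = 9 - \frac{1}{13 + x}$ ($k{\left(x \right)} = 9 - \frac{1}{x + 13} = 9 - \frac{1}{13 + x}$)
$\frac{1}{k{\left(n{\left(-5 \right)} \right)} + U} = \frac{1}{\frac{116 + 9 \cdot 3 \sqrt{16 - 5}}{13 + 3 \sqrt{16 - 5}} - 13195} = \frac{1}{\frac{116 + 9 \cdot 3 \sqrt{11}}{13 + 3 \sqrt{11}} - 13195} = \frac{1}{\frac{116 + 27 \sqrt{11}}{13 + 3 \sqrt{11}} - 13195} = \frac{1}{-13195 + \frac{116 + 27 \sqrt{11}}{13 + 3 \sqrt{11}}}$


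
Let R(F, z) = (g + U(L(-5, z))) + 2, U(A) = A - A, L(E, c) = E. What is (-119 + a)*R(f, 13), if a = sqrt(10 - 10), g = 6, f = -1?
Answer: -952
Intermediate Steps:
U(A) = 0
R(F, z) = 8 (R(F, z) = (6 + 0) + 2 = 6 + 2 = 8)
a = 0 (a = sqrt(0) = 0)
(-119 + a)*R(f, 13) = (-119 + 0)*8 = -119*8 = -952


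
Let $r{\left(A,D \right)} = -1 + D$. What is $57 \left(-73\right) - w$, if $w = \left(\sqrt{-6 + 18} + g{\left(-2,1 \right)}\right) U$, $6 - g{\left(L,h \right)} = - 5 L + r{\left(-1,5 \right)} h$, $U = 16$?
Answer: $-4033 - 32 \sqrt{3} \approx -4088.4$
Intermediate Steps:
$g{\left(L,h \right)} = 6 - 4 h + 5 L$ ($g{\left(L,h \right)} = 6 - \left(- 5 L + \left(-1 + 5\right) h\right) = 6 - \left(- 5 L + 4 h\right) = 6 + \left(- 4 h + 5 L\right) = 6 - 4 h + 5 L$)
$w = -128 + 32 \sqrt{3}$ ($w = \left(\sqrt{-6 + 18} + \left(6 - 4 + 5 \left(-2\right)\right)\right) 16 = \left(\sqrt{12} - 8\right) 16 = \left(2 \sqrt{3} - 8\right) 16 = \left(-8 + 2 \sqrt{3}\right) 16 = -128 + 32 \sqrt{3} \approx -72.574$)
$57 \left(-73\right) - w = 57 \left(-73\right) - \left(-128 + 32 \sqrt{3}\right) = -4161 + \left(128 - 32 \sqrt{3}\right) = -4033 - 32 \sqrt{3}$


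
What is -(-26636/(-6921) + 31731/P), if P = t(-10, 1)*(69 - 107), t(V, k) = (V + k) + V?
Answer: -238841443/4996962 ≈ -47.797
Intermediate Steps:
t(V, k) = k + 2*V
P = 722 (P = (1 + 2*(-10))*(69 - 107) = (1 - 20)*(-38) = -19*(-38) = 722)
-(-26636/(-6921) + 31731/P) = -(-26636/(-6921) + 31731/722) = -(-26636*(-1/6921) + 31731*(1/722)) = -(26636/6921 + 31731/722) = -1*238841443/4996962 = -238841443/4996962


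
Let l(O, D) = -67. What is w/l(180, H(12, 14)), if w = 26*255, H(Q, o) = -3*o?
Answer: -6630/67 ≈ -98.955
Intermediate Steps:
w = 6630
w/l(180, H(12, 14)) = 6630/(-67) = 6630*(-1/67) = -6630/67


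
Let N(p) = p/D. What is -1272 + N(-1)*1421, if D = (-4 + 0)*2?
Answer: -8755/8 ≈ -1094.4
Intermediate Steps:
D = -8 (D = -4*2 = -8)
N(p) = -p/8 (N(p) = p/(-8) = p*(-⅛) = -p/8)
-1272 + N(-1)*1421 = -1272 - ⅛*(-1)*1421 = -1272 + (⅛)*1421 = -1272 + 1421/8 = -8755/8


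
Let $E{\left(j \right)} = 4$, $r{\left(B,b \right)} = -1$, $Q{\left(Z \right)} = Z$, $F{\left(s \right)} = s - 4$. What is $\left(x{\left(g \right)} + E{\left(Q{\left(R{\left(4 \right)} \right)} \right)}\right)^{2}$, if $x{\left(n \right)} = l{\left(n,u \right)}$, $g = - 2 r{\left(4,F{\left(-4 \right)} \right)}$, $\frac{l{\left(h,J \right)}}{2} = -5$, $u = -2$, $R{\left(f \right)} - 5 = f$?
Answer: $36$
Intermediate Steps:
$R{\left(f \right)} = 5 + f$
$F{\left(s \right)} = -4 + s$ ($F{\left(s \right)} = s - 4 = -4 + s$)
$l{\left(h,J \right)} = -10$ ($l{\left(h,J \right)} = 2 \left(-5\right) = -10$)
$g = 2$ ($g = \left(-2\right) \left(-1\right) = 2$)
$x{\left(n \right)} = -10$
$\left(x{\left(g \right)} + E{\left(Q{\left(R{\left(4 \right)} \right)} \right)}\right)^{2} = \left(-10 + 4\right)^{2} = \left(-6\right)^{2} = 36$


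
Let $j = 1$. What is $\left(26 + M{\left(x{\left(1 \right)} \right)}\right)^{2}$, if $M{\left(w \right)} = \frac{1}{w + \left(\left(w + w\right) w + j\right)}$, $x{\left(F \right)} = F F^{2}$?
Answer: $\frac{11025}{16} \approx 689.06$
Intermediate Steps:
$x{\left(F \right)} = F^{3}$
$M{\left(w \right)} = \frac{1}{1 + w + 2 w^{2}}$ ($M{\left(w \right)} = \frac{1}{w + \left(\left(w + w\right) w + 1\right)} = \frac{1}{w + \left(2 w w + 1\right)} = \frac{1}{w + \left(2 w^{2} + 1\right)} = \frac{1}{w + \left(1 + 2 w^{2}\right)} = \frac{1}{1 + w + 2 w^{2}}$)
$\left(26 + M{\left(x{\left(1 \right)} \right)}\right)^{2} = \left(26 + \frac{1}{1 + 1^{3} + 2 \left(1^{3}\right)^{2}}\right)^{2} = \left(26 + \frac{1}{1 + 1 + 2 \cdot 1^{2}}\right)^{2} = \left(26 + \frac{1}{1 + 1 + 2 \cdot 1}\right)^{2} = \left(26 + \frac{1}{1 + 1 + 2}\right)^{2} = \left(26 + \frac{1}{4}\right)^{2} = \left(\frac{105}{4}\right)^{2} = \frac{11025}{16}$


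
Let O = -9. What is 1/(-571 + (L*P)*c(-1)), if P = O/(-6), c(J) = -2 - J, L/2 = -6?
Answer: -1/553 ≈ -0.0018083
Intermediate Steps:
L = -12 (L = 2*(-6) = -12)
P = 3/2 (P = -9/(-6) = -9*(-1/6) = 3/2 ≈ 1.5000)
1/(-571 + (L*P)*c(-1)) = 1/(-571 + (-12*3/2)*(-2 - 1*(-1))) = 1/(-571 - 18*(-2 + 1)) = 1/(-571 - 18*(-1)) = 1/(-571 + 18) = 1/(-553) = -1/553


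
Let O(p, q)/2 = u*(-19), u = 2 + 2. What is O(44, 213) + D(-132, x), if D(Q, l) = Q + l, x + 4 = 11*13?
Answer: -145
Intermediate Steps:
u = 4
x = 139 (x = -4 + 11*13 = -4 + 143 = 139)
O(p, q) = -152 (O(p, q) = 2*(4*(-19)) = 2*(-76) = -152)
O(44, 213) + D(-132, x) = -152 + (-132 + 139) = -152 + 7 = -145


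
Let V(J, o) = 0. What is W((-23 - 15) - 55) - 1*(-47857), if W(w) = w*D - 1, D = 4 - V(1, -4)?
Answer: 47484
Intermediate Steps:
D = 4 (D = 4 - 1*0 = 4 + 0 = 4)
W(w) = -1 + 4*w (W(w) = w*4 - 1 = 4*w - 1 = -1 + 4*w)
W((-23 - 15) - 55) - 1*(-47857) = (-1 + 4*((-23 - 15) - 55)) - 1*(-47857) = (-1 + 4*(-38 - 55)) + 47857 = (-1 + 4*(-93)) + 47857 = (-1 - 372) + 47857 = -373 + 47857 = 47484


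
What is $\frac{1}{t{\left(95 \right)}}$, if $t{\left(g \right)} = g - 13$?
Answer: $\frac{1}{82} \approx 0.012195$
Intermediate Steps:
$t{\left(g \right)} = -13 + g$
$\frac{1}{t{\left(95 \right)}} = \frac{1}{-13 + 95} = \frac{1}{82}$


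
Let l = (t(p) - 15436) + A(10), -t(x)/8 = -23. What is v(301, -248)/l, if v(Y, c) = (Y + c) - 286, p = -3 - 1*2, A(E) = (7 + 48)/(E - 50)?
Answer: 1864/122027 ≈ 0.015275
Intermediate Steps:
A(E) = 55/(-50 + E)
p = -5 (p = -3 - 2 = -5)
t(x) = 184 (t(x) = -8*(-23) = 184)
v(Y, c) = -286 + Y + c
l = -122027/8 (l = (184 - 15436) + 55/(-50 + 10) = -15252 + 55/(-40) = -15252 + 55*(-1/40) = -15252 - 11/8 = -122027/8 ≈ -15253.)
v(301, -248)/l = (-286 + 301 - 248)/(-122027/8) = -233*(-8/122027) = 1864/122027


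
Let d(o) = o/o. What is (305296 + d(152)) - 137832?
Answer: 167465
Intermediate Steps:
d(o) = 1
(305296 + d(152)) - 137832 = (305296 + 1) - 137832 = 305297 - 137832 = 167465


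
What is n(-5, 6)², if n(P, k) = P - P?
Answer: 0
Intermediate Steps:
n(P, k) = 0
n(-5, 6)² = 0² = 0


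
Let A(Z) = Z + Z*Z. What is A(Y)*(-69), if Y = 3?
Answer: -828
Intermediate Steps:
A(Z) = Z + Z**2
A(Y)*(-69) = (3*(1 + 3))*(-69) = (3*4)*(-69) = 12*(-69) = -828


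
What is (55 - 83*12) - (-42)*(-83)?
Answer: -4427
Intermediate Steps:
(55 - 83*12) - (-42)*(-83) = (55 - 996) - 1*3486 = -941 - 3486 = -4427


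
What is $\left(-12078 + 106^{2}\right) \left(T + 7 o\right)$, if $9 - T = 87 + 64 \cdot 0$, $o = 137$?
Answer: $-741802$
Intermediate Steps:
$T = -78$ ($T = 9 - \left(87 + 64 \cdot 0\right) = 9 - \left(87 + 0\right) = 9 - 87 = -78$)
$\left(-12078 + 106^{2}\right) \left(T + 7 o\right) = \left(-12078 + 106^{2}\right) \left(-78 + 7 \cdot 137\right) = \left(-12078 + 11236\right) \left(-78 + 959\right) = \left(-842\right) 881 = -741802$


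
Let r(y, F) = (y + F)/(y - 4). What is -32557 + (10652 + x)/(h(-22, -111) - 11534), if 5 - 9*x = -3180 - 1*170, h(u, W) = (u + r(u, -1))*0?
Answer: -3379711165/103806 ≈ -32558.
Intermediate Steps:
r(y, F) = (F + y)/(-4 + y)
h(u, W) = 0 (h(u, W) = (u + (-1 + u)/(-4 + u))*0 = 0)
x = 3355/9 (x = 5/9 - (-3180 - 1*170)/9 = 5/9 - (-3180 - 170)/9 = 5/9 - 1/9*(-3350) = 5/9 + 3350/9 = 3355/9 ≈ 372.78)
-32557 + (10652 + x)/(h(-22, -111) - 11534) = -32557 + (10652 + 3355/9)/(0 - 11534) = -32557 + (99223/9)/(-11534) = -32557 + (99223/9)*(-1/11534) = -32557 - 99223/103806 = -3379711165/103806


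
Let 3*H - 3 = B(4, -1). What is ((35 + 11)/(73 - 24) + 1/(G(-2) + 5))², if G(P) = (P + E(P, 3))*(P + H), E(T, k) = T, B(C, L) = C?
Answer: 426409/290521 ≈ 1.4677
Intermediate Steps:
H = 7/3 (H = 1 + (⅓)*4 = 1 + 4/3 = 7/3 ≈ 2.3333)
G(P) = 2*P*(7/3 + P) (G(P) = (P + P)*(P + 7/3) = (2*P)*(7/3 + P) = 2*P*(7/3 + P))
((35 + 11)/(73 - 24) + 1/(G(-2) + 5))² = ((35 + 11)/(73 - 24) + 1/((⅔)*(-2)*(7 + 3*(-2)) + 5))² = (46/49 + 1/((⅔)*(-2)*(7 - 6) + 5))² = (46*(1/49) + 1/((⅔)*(-2)*1 + 5))² = (46/49 + 1/(-4/3 + 5))² = (46/49 + 1/(11/3))² = (46/49 + 3/11)² = (653/539)² = 426409/290521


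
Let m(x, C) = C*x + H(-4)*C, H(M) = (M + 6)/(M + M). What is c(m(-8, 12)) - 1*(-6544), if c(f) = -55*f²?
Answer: -532511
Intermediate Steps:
H(M) = (6 + M)/(2*M) (H(M) = (6 + M)/((2*M)) = (6 + M)*(1/(2*M)) = (6 + M)/(2*M))
m(x, C) = -C/4 + C*x (m(x, C) = C*x + ((½)*(6 - 4)/(-4))*C = C*x + ((½)*(-¼)*2)*C = C*x - C/4 = -C/4 + C*x)
c(m(-8, 12)) - 1*(-6544) = -55*144*(-¼ - 8)² - 1*(-6544) = -55*(12*(-33/4))² + 6544 = -55*(-99)² + 6544 = -55*9801 + 6544 = -539055 + 6544 = -532511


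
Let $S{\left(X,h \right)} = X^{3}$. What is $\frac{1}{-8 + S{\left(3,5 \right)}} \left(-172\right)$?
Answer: $- \frac{172}{19} \approx -9.0526$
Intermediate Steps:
$\frac{1}{-8 + S{\left(3,5 \right)}} \left(-172\right) = \frac{1}{-8 + 3^{3}} \left(-172\right) = \frac{1}{-8 + 27} \left(-172\right) = \frac{1}{19} \left(-172\right) = - \frac{172}{19}$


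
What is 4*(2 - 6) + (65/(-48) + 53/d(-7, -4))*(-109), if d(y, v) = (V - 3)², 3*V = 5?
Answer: -74831/24 ≈ -3118.0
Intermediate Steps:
V = 5/3 (V = (⅓)*5 = 5/3 ≈ 1.6667)
d(y, v) = 16/9 (d(y, v) = (5/3 - 3)² = (-4/3)² = 16/9)
4*(2 - 6) + (65/(-48) + 53/d(-7, -4))*(-109) = 4*(2 - 6) + (65/(-48) + 53/(16/9))*(-109) = 4*(-4) + (65*(-1/48) + 53*(9/16))*(-109) = -16 + (-65/48 + 477/16)*(-109) = -16 + (683/24)*(-109) = -16 - 74447/24 = -74831/24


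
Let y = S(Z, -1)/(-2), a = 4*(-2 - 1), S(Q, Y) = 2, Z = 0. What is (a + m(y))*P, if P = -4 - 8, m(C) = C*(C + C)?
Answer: 120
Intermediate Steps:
a = -12 (a = 4*(-3) = -12)
y = -1 (y = 2/(-2) = 2*(-½) = -1)
m(C) = 2*C² (m(C) = C*(2*C) = 2*C²)
P = -12
(a + m(y))*P = (-12 + 2*(-1)²)*(-12) = (-12 + 2*1)*(-12) = (-12 + 2)*(-12) = -10*(-12) = 120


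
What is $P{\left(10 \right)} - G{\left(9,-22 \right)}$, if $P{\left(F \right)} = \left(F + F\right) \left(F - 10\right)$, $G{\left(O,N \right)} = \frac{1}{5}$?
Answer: $- \frac{1}{5} \approx -0.2$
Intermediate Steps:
$G{\left(O,N \right)} = \frac{1}{5}$
$P{\left(F \right)} = 2 F \left(-10 + F\right)$
$P{\left(10 \right)} - G{\left(9,-22 \right)} = 2 \cdot 10 \left(-10 + 10\right) - \frac{1}{5} = 2 \cdot 10 \cdot 0 - \frac{1}{5} = 0 - \frac{1}{5} = - \frac{1}{5}$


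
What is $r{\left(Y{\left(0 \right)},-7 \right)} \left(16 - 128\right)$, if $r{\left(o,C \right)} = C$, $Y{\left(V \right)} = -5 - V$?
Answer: $784$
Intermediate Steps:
$r{\left(Y{\left(0 \right)},-7 \right)} \left(16 - 128\right) = - 7 \left(16 - 128\right) = \left(-7\right) \left(-112\right) = 784$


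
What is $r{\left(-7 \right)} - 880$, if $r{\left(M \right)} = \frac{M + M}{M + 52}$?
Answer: $- \frac{39614}{45} \approx -880.31$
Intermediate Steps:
$r{\left(M \right)} = \frac{2 M}{52 + M}$
$r{\left(-7 \right)} - 880 = 2 \left(-7\right) \frac{1}{52 - 7} - 880 = 2 \left(-7\right) \frac{1}{45} - 880 = - \frac{14}{45} - 880 = - \frac{39614}{45}$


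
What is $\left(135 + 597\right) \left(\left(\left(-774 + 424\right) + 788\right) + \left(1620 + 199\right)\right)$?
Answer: $1652124$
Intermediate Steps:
$\left(135 + 597\right) \left(\left(\left(-774 + 424\right) + 788\right) + \left(1620 + 199\right)\right) = 732 \left(\left(-350 + 788\right) + 1819\right) = 732 \left(438 + 1819\right) = 732 \cdot 2257 = 1652124$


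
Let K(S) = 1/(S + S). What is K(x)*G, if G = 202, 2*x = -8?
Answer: -101/4 ≈ -25.250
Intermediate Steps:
x = -4 (x = (½)*(-8) = -4)
K(S) = 1/(2*S)
K(x)*G = ((½)/(-4))*202 = ((½)*(-¼))*202 = -⅛*202 = -101/4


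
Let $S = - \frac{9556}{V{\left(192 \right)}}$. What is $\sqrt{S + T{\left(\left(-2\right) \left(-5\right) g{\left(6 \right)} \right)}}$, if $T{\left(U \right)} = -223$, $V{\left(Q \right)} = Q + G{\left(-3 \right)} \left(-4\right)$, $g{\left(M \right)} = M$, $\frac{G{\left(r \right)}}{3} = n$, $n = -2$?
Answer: $\frac{i \sqrt{86586}}{18} \approx 16.348 i$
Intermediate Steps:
$G{\left(r \right)} = -6$ ($G{\left(r \right)} = 3 \left(-2\right) = -6$)
$V{\left(Q \right)} = 24 + Q$ ($V{\left(Q \right)} = Q - -24 = Q + 24 = 24 + Q$)
$S = - \frac{2389}{54}$ ($S = - \frac{9556}{24 + 192} = - \frac{9556}{216} = \left(-9556\right) \frac{1}{216} = - \frac{2389}{54} \approx -44.241$)
$\sqrt{S + T{\left(\left(-2\right) \left(-5\right) g{\left(6 \right)} \right)}} = \sqrt{- \frac{2389}{54} - 223} = \sqrt{- \frac{14431}{54}} = \frac{i \sqrt{86586}}{18}$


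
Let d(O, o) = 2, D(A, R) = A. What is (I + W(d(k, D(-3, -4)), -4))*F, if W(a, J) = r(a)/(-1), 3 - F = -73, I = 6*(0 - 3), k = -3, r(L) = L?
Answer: -1520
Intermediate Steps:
I = -18 (I = 6*(-3) = -18)
F = 76 (F = 3 - 1*(-73) = 3 + 73 = 76)
W(a, J) = -a (W(a, J) = a/(-1) = a*(-1) = -a)
(I + W(d(k, D(-3, -4)), -4))*F = (-18 - 1*2)*76 = (-18 - 2)*76 = -20*76 = -1520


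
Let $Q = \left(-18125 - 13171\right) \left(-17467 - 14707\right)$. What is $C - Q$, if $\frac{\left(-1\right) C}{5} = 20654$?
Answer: $-1007020774$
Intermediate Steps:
$C = -103270$ ($C = \left(-5\right) 20654 = -103270$)
$Q = 1006917504$ ($Q = \left(-31296\right) \left(-32174\right) = 1006917504$)
$C - Q = -103270 - 1006917504 = -1007020774$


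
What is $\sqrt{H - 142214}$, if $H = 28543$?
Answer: $i \sqrt{113671} \approx 337.15 i$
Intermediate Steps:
$\sqrt{H - 142214} = \sqrt{28543 - 142214} = \sqrt{-113671} = i \sqrt{113671}$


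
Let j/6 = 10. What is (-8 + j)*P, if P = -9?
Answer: -468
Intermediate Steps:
j = 60 (j = 6*10 = 60)
(-8 + j)*P = (-8 + 60)*(-9) = 52*(-9) = -468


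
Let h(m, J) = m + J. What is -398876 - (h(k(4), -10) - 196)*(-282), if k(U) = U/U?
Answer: -456686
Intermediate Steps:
k(U) = 1
h(m, J) = J + m
-398876 - (h(k(4), -10) - 196)*(-282) = -398876 - ((-10 + 1) - 196)*(-282) = -398876 - (-9 - 196)*(-282) = -398876 - (-205)*(-282) = -398876 - 1*57810 = -398876 - 57810 = -456686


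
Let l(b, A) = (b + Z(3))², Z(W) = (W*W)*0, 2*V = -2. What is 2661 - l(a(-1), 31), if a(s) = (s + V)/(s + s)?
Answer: 2660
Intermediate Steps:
V = -1 (V = (½)*(-2) = -1)
a(s) = (-1 + s)/(2*s) (a(s) = (s - 1)/(s + s) = (-1 + s)/((2*s)) = (-1 + s)*(1/(2*s)) = (-1 + s)/(2*s))
Z(W) = 0 (Z(W) = W²*0 = 0)
l(b, A) = b² (l(b, A) = (b + 0)² = b²)
2661 - l(a(-1), 31) = 2661 - ((½)*(-1 - 1)/(-1))² = 2661 - ((½)*(-1)*(-2))² = 2661 - 1*1² = 2661 - 1*1 = 2661 - 1 = 2660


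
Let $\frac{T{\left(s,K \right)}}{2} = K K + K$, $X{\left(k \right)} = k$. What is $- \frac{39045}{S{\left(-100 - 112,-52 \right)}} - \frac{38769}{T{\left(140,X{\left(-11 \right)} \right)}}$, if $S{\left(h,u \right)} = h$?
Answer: $\frac{46359}{5830} \approx 7.9518$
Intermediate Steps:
$T{\left(s,K \right)} = 2 K + 2 K^{2}$ ($T{\left(s,K \right)} = 2 \left(K K + K\right) = 2 \left(K^{2} + K\right) = 2 \left(K + K^{2}\right) = 2 K + 2 K^{2}$)
$- \frac{39045}{S{\left(-100 - 112,-52 \right)}} - \frac{38769}{T{\left(140,X{\left(-11 \right)} \right)}} = - \frac{39045}{-100 - 112} - \frac{38769}{2 \left(-11\right) \left(1 - 11\right)} = - \frac{39045}{-100 - 112} - \frac{38769}{2 \left(-11\right) \left(-10\right)} = - \frac{39045}{-212} - \frac{38769}{220} = \left(-39045\right) \left(- \frac{1}{212}\right) - \frac{38769}{220} = \frac{39045}{212} - \frac{38769}{220} = \frac{46359}{5830}$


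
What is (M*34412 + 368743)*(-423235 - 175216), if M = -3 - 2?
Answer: -117705138033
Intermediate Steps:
M = -5
(M*34412 + 368743)*(-423235 - 175216) = (-5*34412 + 368743)*(-423235 - 175216) = (-172060 + 368743)*(-598451) = 196683*(-598451) = -117705138033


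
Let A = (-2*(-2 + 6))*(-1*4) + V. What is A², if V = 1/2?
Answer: 4225/4 ≈ 1056.3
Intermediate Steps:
V = ½ ≈ 0.50000
A = 65/2 (A = (-2*(-2 + 6))*(-1*4) + ½ = -2*4*(-4) + ½ = -8*(-4) + ½ = 32 + ½ = 65/2 ≈ 32.500)
A² = (65/2)² = 4225/4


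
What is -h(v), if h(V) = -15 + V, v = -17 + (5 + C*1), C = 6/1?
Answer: 21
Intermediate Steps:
C = 6 (C = 6*1 = 6)
v = -6 (v = -17 + (5 + 6*1) = -17 + (5 + 6) = -17 + 11 = -6)
-h(v) = -(-15 - 6) = -1*(-21) = 21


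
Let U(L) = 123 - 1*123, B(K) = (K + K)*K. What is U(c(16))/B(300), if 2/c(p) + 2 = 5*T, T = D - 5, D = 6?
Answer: 0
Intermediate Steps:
T = 1 (T = 6 - 5 = 1)
B(K) = 2*K² (B(K) = (2*K)*K = 2*K²)
c(p) = ⅔ (c(p) = 2/(-2 + 5*1) = 2/(-2 + 5) = 2/3 = 2*(⅓) = ⅔)
U(L) = 0 (U(L) = 123 - 123 = 0)
U(c(16))/B(300) = 0/((2*300²)) = 0/((2*90000)) = 0/180000 = 0*(1/180000) = 0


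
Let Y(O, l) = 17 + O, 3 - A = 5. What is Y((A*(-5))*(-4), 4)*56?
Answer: -1288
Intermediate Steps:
A = -2 (A = 3 - 1*5 = 3 - 5 = -2)
Y((A*(-5))*(-4), 4)*56 = (17 - 2*(-5)*(-4))*56 = (17 + 10*(-4))*56 = (17 - 40)*56 = -23*56 = -1288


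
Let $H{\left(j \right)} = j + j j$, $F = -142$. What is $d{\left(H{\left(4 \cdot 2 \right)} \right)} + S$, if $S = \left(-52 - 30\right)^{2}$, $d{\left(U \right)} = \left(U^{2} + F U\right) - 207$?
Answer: $1477$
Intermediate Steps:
$H{\left(j \right)} = j + j^{2}$
$d{\left(U \right)} = -207 + U^{2} - 142 U$ ($d{\left(U \right)} = \left(U^{2} - 142 U\right) - 207 = -207 + U^{2} - 142 U$)
$S = 6724$ ($S = \left(-82\right)^{2} = 6724$)
$d{\left(H{\left(4 \cdot 2 \right)} \right)} + S = \left(-207 + \left(4 \cdot 2 \left(1 + 4 \cdot 2\right)\right)^{2} - 142 \cdot 4 \cdot 2 \left(1 + 4 \cdot 2\right)\right) + 6724 = \left(-207 + \left(8 \left(1 + 8\right)\right)^{2} - 142 \cdot 8 \left(1 + 8\right)\right) + 6724 = \left(-207 + \left(8 \cdot 9\right)^{2} - 142 \cdot 8 \cdot 9\right) + 6724 = \left(-207 + 72^{2} - 10224\right) + 6724 = \left(-207 + 5184 - 10224\right) + 6724 = -5247 + 6724 = 1477$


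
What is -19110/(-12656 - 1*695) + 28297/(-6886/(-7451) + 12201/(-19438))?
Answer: 323772635465324/3392292943 ≈ 95444.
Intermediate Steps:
-19110/(-12656 - 1*695) + 28297/(-6886/(-7451) + 12201/(-19438)) = -19110/(-12656 - 695) + 28297/(-6886*(-1/7451) + 12201*(-1/19438)) = -19110/(-13351) + 28297/(6886/7451 - 12201/19438) = -19110*(-1/13351) + 28297/(42940417/144832538) = 1470/1027 + 28297*(144832538/42940417) = 1470/1027 + 4098326327786/42940417 = 323772635465324/3392292943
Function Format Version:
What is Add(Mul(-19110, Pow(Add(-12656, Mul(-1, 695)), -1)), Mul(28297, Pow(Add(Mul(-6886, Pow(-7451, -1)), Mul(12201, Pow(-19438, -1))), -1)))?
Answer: Rational(323772635465324, 3392292943) ≈ 95444.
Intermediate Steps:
Add(Mul(-19110, Pow(Add(-12656, Mul(-1, 695)), -1)), Mul(28297, Pow(Add(Mul(-6886, Pow(-7451, -1)), Mul(12201, Pow(-19438, -1))), -1))) = Add(Mul(-19110, Pow(Add(-12656, -695), -1)), Mul(28297, Pow(Add(Mul(-6886, Rational(-1, 7451)), Mul(12201, Rational(-1, 19438))), -1))) = Add(Mul(-19110, Pow(-13351, -1)), Mul(28297, Pow(Add(Rational(6886, 7451), Rational(-12201, 19438)), -1))) = Add(Mul(-19110, Rational(-1, 13351)), Mul(28297, Pow(Rational(42940417, 144832538), -1))) = Add(Rational(1470, 1027), Mul(28297, Rational(144832538, 42940417))) = Add(Rational(1470, 1027), Rational(4098326327786, 42940417)) = Rational(323772635465324, 3392292943)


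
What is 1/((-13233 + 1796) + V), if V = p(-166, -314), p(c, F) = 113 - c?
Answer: -1/11158 ≈ -8.9622e-5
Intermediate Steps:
V = 279 (V = 113 - 1*(-166) = 113 + 166 = 279)
1/((-13233 + 1796) + V) = 1/((-13233 + 1796) + 279) = 1/(-11437 + 279) = 1/(-11158) = -1/11158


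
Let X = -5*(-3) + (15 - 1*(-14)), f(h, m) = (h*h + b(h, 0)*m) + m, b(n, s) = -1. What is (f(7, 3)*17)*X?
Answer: 36652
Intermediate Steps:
f(h, m) = h**2 (f(h, m) = (h*h - m) + m = (h**2 - m) + m = h**2)
X = 44 (X = 15 + (15 + 14) = 15 + 29 = 44)
(f(7, 3)*17)*X = (7**2*17)*44 = (49*17)*44 = 833*44 = 36652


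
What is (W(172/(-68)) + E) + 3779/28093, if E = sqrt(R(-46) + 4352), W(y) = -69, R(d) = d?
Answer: -1934638/28093 + sqrt(4306) ≈ -3.2454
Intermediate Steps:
E = sqrt(4306) (E = sqrt(-46 + 4352) = sqrt(4306) ≈ 65.620)
(W(172/(-68)) + E) + 3779/28093 = (-69 + sqrt(4306)) + 3779/28093 = -1934638/28093 + sqrt(4306)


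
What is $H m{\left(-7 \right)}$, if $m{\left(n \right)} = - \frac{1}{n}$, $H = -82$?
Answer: $- \frac{82}{7} \approx -11.714$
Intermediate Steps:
$H m{\left(-7 \right)} = - 82 \left(- \frac{1}{-7}\right) = - 82 \left(\left(-1\right) \left(- \frac{1}{7}\right)\right) = \left(-82\right) \frac{1}{7} = - \frac{82}{7}$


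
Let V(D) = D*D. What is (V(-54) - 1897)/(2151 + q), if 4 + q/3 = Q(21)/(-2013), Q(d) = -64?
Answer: 683749/1435333 ≈ 0.47637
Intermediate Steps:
V(D) = D²
q = -7988/671 (q = -12 + 3*(-64/(-2013)) = -12 + 3*(-64*(-1/2013)) = -12 + 3*(64/2013) = -12 + 64/671 = -7988/671 ≈ -11.905)
(V(-54) - 1897)/(2151 + q) = ((-54)² - 1897)/(2151 - 7988/671) = (2916 - 1897)/(1435333/671) = 1019*(671/1435333) = 683749/1435333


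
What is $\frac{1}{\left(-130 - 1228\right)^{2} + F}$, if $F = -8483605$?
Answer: $- \frac{1}{6639441} \approx -1.5062 \cdot 10^{-7}$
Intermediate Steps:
$\frac{1}{\left(-130 - 1228\right)^{2} + F} = \frac{1}{\left(-130 - 1228\right)^{2} - 8483605} = \frac{1}{\left(-1358\right)^{2} - 8483605} = \frac{1}{1844164 - 8483605} = \frac{1}{-6639441} = - \frac{1}{6639441}$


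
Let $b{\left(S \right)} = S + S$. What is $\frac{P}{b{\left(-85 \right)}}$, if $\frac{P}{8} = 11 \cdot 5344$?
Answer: $- \frac{235136}{85} \approx -2766.3$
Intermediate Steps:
$P = 470272$ ($P = 8 \cdot 11 \cdot 5344 = 8 \cdot 58784 = 470272$)
$b{\left(S \right)} = 2 S$
$\frac{P}{b{\left(-85 \right)}} = \frac{470272}{2 \left(-85\right)} = \frac{470272}{-170} = 470272 \left(- \frac{1}{170}\right) = - \frac{235136}{85}$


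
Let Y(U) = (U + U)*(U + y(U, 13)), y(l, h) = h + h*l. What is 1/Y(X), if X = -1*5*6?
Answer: 1/24420 ≈ 4.0950e-5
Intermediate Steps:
X = -30 (X = -5*6 = -30)
Y(U) = 2*U*(13 + 14*U) (Y(U) = (U + U)*(U + 13*(1 + U)) = (2*U)*(U + (13 + 13*U)) = (2*U)*(13 + 14*U) = 2*U*(13 + 14*U))
1/Y(X) = 1/(2*(-30)*(13 + 14*(-30))) = 1/(2*(-30)*(13 - 420)) = 1/(2*(-30)*(-407)) = 1/24420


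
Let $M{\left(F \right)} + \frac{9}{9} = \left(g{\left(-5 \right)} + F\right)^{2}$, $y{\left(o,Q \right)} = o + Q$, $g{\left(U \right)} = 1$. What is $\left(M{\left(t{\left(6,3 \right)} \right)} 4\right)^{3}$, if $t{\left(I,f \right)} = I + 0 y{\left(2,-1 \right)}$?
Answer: $7077888$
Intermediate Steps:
$y{\left(o,Q \right)} = Q + o$
$t{\left(I,f \right)} = I$ ($t{\left(I,f \right)} = I + 0 \left(-1 + 2\right) = I + 0 \cdot 1 = I + 0 = I$)
$M{\left(F \right)} = -1 + \left(1 + F\right)^{2}$
$\left(M{\left(t{\left(6,3 \right)} \right)} 4\right)^{3} = \left(6 \left(2 + 6\right) 4\right)^{3} = \left(6 \cdot 8 \cdot 4\right)^{3} = \left(48 \cdot 4\right)^{3} = 192^{3} = 7077888$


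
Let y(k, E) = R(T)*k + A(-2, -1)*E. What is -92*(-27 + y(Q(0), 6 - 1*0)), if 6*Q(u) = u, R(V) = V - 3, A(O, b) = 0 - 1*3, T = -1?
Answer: 4140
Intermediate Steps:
A(O, b) = -3 (A(O, b) = 0 - 3 = -3)
R(V) = -3 + V
Q(u) = u/6
y(k, E) = -4*k - 3*E (y(k, E) = (-3 - 1)*k - 3*E = -4*k - 3*E)
-92*(-27 + y(Q(0), 6 - 1*0)) = -92*(-27 + (-2*0/3 - 3*(6 - 1*0))) = -92*(-27 + (-4*0 - 3*(6 + 0))) = -92*(-27 + (0 - 3*6)) = -92*(-27 + (0 - 18)) = -92*(-27 - 18) = -92*(-45) = 4140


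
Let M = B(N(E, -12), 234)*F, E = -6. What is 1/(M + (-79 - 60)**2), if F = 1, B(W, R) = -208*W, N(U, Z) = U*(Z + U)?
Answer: -1/3143 ≈ -0.00031817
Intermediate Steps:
N(U, Z) = U*(U + Z)
M = -22464 (M = -(-1248)*(-6 - 12)*1 = -(-1248)*(-18)*1 = -208*108*1 = -22464*1 = -22464)
1/(M + (-79 - 60)**2) = 1/(-22464 + (-79 - 60)**2) = 1/(-22464 + (-139)**2) = 1/(-22464 + 19321) = 1/(-3143) = -1/3143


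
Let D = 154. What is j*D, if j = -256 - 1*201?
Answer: -70378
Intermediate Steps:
j = -457 (j = -256 - 201 = -457)
j*D = -457*154 = -70378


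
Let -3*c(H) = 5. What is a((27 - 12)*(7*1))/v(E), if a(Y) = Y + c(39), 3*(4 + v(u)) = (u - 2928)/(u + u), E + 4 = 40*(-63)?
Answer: -391220/13781 ≈ -28.388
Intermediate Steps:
c(H) = -5/3 (c(H) = -1/3*5 = -5/3)
E = -2524 (E = -4 + 40*(-63) = -4 - 2520 = -2524)
v(u) = -4 + (-2928 + u)/(6*u) (v(u) = -4 + ((u - 2928)/(u + u))/3 = -4 + ((-2928 + u)/((2*u)))/3 = -4 + ((-2928 + u)*(1/(2*u)))/3 = -4 + ((-2928 + u)/(2*u))/3 = -4 + (-2928 + u)/(6*u))
a(Y) = -5/3 + Y (a(Y) = Y - 5/3 = -5/3 + Y)
a((27 - 12)*(7*1))/v(E) = (-5/3 + (27 - 12)*(7*1))/(-23/6 - 488/(-2524)) = (-5/3 + 15*7)/(-23/6 - 488*(-1/2524)) = (-5/3 + 105)/(-23/6 + 122/631) = 310/(3*(-13781/3786)) = (310/3)*(-3786/13781) = -391220/13781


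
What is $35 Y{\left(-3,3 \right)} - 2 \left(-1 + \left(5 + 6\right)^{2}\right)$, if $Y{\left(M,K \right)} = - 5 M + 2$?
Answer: $355$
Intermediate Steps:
$Y{\left(M,K \right)} = 2 - 5 M$
$35 Y{\left(-3,3 \right)} - 2 \left(-1 + \left(5 + 6\right)^{2}\right) = 35 \left(2 - -15\right) - 2 \left(-1 + \left(5 + 6\right)^{2}\right) = 35 \left(2 + 15\right) - 2 \left(-1 + 11^{2}\right) = 35 \cdot 17 - 2 \left(-1 + 121\right) = 595 - 240 = 355$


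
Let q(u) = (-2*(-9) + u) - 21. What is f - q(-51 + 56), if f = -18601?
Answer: -18603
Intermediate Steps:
q(u) = -3 + u (q(u) = (18 + u) - 21 = -3 + u)
f - q(-51 + 56) = -18601 - (-3 + (-51 + 56)) = -18601 - (-3 + 5) = -18601 - 1*2 = -18601 - 2 = -18603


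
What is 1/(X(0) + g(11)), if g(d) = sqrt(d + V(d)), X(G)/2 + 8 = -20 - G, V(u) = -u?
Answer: -1/56 ≈ -0.017857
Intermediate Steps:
X(G) = -56 - 2*G (X(G) = -16 + 2*(-20 - G) = -16 + (-40 - 2*G) = -56 - 2*G)
g(d) = 0 (g(d) = sqrt(d - d) = sqrt(0) = 0)
1/(X(0) + g(11)) = 1/((-56 - 2*0) + 0) = 1/((-56 + 0) + 0) = 1/(-56 + 0) = 1/(-56) = -1/56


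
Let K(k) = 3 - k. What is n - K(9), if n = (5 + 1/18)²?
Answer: 10225/324 ≈ 31.559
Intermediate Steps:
n = 8281/324 (n = (5 + 1/18)² = (91/18)² = 8281/324 ≈ 25.559)
n - K(9) = 8281/324 - (3 - 1*9) = 8281/324 - (3 - 9) = 8281/324 - 1*(-6) = 8281/324 + 6 = 10225/324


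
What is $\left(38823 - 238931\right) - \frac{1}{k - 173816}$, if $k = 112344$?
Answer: $- \frac{12301038975}{61472} \approx -2.0011 \cdot 10^{5}$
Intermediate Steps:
$\left(38823 - 238931\right) - \frac{1}{k - 173816} = \left(38823 - 238931\right) - \frac{1}{112344 - 173816} = -200108 - \frac{1}{-61472} = -200108 - - \frac{1}{61472} = -200108 + \frac{1}{61472} = - \frac{12301038975}{61472}$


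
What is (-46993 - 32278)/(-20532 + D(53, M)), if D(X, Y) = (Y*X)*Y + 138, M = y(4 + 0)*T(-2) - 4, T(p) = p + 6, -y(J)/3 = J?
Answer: -79271/122918 ≈ -0.64491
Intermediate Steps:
y(J) = -3*J
T(p) = 6 + p
M = -52 (M = (-3*(4 + 0))*(6 - 2) - 4 = -3*4*4 - 4 = -12*4 - 4 = -48 - 4 = -52)
D(X, Y) = 138 + X*Y² (D(X, Y) = (X*Y)*Y + 138 = X*Y² + 138 = 138 + X*Y²)
(-46993 - 32278)/(-20532 + D(53, M)) = (-46993 - 32278)/(-20532 + (138 + 53*(-52)²)) = -79271/(-20532 + (138 + 53*2704)) = -79271/(-20532 + (138 + 143312)) = -79271/(-20532 + 143450) = -79271/122918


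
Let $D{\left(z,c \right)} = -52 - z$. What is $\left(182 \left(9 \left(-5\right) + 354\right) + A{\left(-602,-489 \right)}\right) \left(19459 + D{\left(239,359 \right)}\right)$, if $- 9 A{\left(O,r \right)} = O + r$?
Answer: $\frac{9722642144}{9} \approx 1.0803 \cdot 10^{9}$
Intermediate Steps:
$A{\left(O,r \right)} = - \frac{O}{9} - \frac{r}{9}$ ($A{\left(O,r \right)} = - \frac{O + r}{9} = - \frac{O}{9} - \frac{r}{9}$)
$\left(182 \left(9 \left(-5\right) + 354\right) + A{\left(-602,-489 \right)}\right) \left(19459 + D{\left(239,359 \right)}\right) = \left(182 \left(9 \left(-5\right) + 354\right) - - \frac{1091}{9}\right) \left(19459 - 291\right) = \left(182 \left(-45 + 354\right) + \left(\frac{602}{9} + \frac{163}{3}\right)\right) \left(19459 - 291\right) = \left(182 \cdot 309 + \frac{1091}{9}\right) \left(19459 - 291\right) = \left(56238 + \frac{1091}{9}\right) 19168 = \frac{507233}{9} \cdot 19168 = \frac{9722642144}{9}$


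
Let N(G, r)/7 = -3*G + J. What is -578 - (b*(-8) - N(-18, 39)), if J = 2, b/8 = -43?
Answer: -2938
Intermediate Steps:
b = -344 (b = 8*(-43) = -344)
N(G, r) = 14 - 21*G (N(G, r) = 7*(-3*G + 2) = 7*(2 - 3*G) = 14 - 21*G)
-578 - (b*(-8) - N(-18, 39)) = -578 - (-344*(-8) - (14 - 21*(-18))) = -578 - (2752 - (14 + 378)) = -578 - (2752 - 1*392) = -578 - (2752 - 392) = -578 - 1*2360 = -578 - 2360 = -2938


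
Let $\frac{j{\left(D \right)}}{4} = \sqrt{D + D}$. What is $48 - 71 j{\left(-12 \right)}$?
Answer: $48 - 568 i \sqrt{6} \approx 48.0 - 1391.3 i$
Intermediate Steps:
$j{\left(D \right)} = 4 \sqrt{2} \sqrt{D}$ ($j{\left(D \right)} = 4 \sqrt{D + D} = 4 \sqrt{2 D} = 4 \sqrt{2} \sqrt{D}$)
$48 - 71 j{\left(-12 \right)} = 48 - 71 \cdot 4 \sqrt{2} \sqrt{-12} = 48 - 71 \cdot 4 \sqrt{2} \cdot 2 i \sqrt{3} = 48 - 71 \cdot 8 i \sqrt{6} = 48 - 568 i \sqrt{6}$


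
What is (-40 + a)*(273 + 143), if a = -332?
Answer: -154752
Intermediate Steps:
(-40 + a)*(273 + 143) = (-40 - 332)*(273 + 143) = -372*416 = -154752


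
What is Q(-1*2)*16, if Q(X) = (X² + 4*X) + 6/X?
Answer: -112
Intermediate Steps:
Q(X) = X² + 4*X + 6/X
Q(-1*2)*16 = ((6 + (-1*2)²*(4 - 1*2))/((-1*2)))*16 = ((6 + (-2)²*(4 - 2))/(-2))*16 = -(6 + 4*2)/2*16 = -(6 + 8)/2*16 = -½*14*16 = -7*16 = -112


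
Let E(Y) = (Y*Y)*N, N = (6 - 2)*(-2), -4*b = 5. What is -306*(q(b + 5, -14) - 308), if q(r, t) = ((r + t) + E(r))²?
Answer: -36131409/8 ≈ -4.5164e+6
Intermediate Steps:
b = -5/4 (b = -¼*5 = -5/4 ≈ -1.2500)
N = -8 (N = 4*(-2) = -8)
E(Y) = -8*Y² (E(Y) = (Y*Y)*(-8) = Y²*(-8) = -8*Y²)
q(r, t) = (r + t - 8*r²)² (q(r, t) = ((r + t) - 8*r²)² = (r + t - 8*r²)²)
-306*(q(b + 5, -14) - 308) = -306*(((-5/4 + 5) - 14 - 8*(-5/4 + 5)²)² - 308) = -306*((15/4 - 14 - 8*(15/4)²)² - 308) = -306*((15/4 - 14 - 8*225/16)² - 308) = -306*((15/4 - 14 - 225/2)² - 308) = -306*((-491/4)² - 308) = -306*(241081/16 - 308) = -306*236153/16 = -36131409/8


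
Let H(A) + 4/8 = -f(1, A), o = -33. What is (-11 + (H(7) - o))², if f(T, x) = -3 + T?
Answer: 2209/4 ≈ 552.25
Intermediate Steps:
H(A) = 3/2 (H(A) = -½ - (-3 + 1) = -½ - 1*(-2) = -½ + 2 = 3/2)
(-11 + (H(7) - o))² = (-11 + (3/2 - 1*(-33)))² = (-11 + (3/2 + 33))² = (-11 + 69/2)² = (47/2)² = 2209/4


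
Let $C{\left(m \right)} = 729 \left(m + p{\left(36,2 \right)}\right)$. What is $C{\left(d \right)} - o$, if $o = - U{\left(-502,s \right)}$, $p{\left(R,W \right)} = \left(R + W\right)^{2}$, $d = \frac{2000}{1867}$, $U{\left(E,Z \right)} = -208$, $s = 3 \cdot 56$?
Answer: $\frac{1966415756}{1867} \approx 1.0532 \cdot 10^{6}$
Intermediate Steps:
$s = 168$
$d = \frac{2000}{1867}$ ($d = 2000 \cdot \frac{1}{1867} = \frac{2000}{1867} \approx 1.0712$)
$o = 208$ ($o = \left(-1\right) \left(-208\right) = 208$)
$C{\left(m \right)} = 1052676 + 729 m$ ($C{\left(m \right)} = 729 \left(m + \left(36 + 2\right)^{2}\right) = 729 \left(m + 38^{2}\right) = 729 \left(m + 1444\right) = 729 \left(1444 + m\right) = 1052676 + 729 m$)
$C{\left(d \right)} - o = \left(1052676 + 729 \cdot \frac{2000}{1867}\right) - 208 = \left(1052676 + \frac{1458000}{1867}\right) - 208 = \frac{1966804092}{1867} - 208 = \frac{1966415756}{1867}$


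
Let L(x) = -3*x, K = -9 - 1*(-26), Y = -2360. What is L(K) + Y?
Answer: -2411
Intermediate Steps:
K = 17 (K = -9 + 26 = 17)
L(K) + Y = -3*17 - 2360 = -51 - 2360 = -2411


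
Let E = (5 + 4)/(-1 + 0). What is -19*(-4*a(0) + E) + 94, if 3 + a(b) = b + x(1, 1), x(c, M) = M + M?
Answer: 189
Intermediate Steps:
x(c, M) = 2*M
a(b) = -1 + b (a(b) = -3 + (b + 2*1) = -3 + (b + 2) = -3 + (2 + b) = -1 + b)
E = -9 (E = 9/(-1) = 9*(-1) = -9)
-19*(-4*a(0) + E) + 94 = -19*(-4*(-1 + 0) - 9) + 94 = -19*(-4*(-1) - 9) + 94 = -19*(4 - 9) + 94 = -19*(-5) + 94 = 95 + 94 = 189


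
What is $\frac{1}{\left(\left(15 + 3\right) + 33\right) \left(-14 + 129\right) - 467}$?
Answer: $\frac{1}{5398} \approx 0.00018525$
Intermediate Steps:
$\frac{1}{\left(\left(15 + 3\right) + 33\right) \left(-14 + 129\right) - 467} = \frac{1}{\left(18 + 33\right) 115 - 467} = \frac{1}{51 \cdot 115 - 467} = \frac{1}{5865 - 467} = \frac{1}{5398}$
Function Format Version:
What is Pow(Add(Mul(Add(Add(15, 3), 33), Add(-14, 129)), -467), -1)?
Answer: Rational(1, 5398) ≈ 0.00018525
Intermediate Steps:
Pow(Add(Mul(Add(Add(15, 3), 33), Add(-14, 129)), -467), -1) = Pow(Add(Mul(Add(18, 33), 115), -467), -1) = Pow(Add(Mul(51, 115), -467), -1) = Pow(Add(5865, -467), -1) = Pow(5398, -1) = Rational(1, 5398)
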